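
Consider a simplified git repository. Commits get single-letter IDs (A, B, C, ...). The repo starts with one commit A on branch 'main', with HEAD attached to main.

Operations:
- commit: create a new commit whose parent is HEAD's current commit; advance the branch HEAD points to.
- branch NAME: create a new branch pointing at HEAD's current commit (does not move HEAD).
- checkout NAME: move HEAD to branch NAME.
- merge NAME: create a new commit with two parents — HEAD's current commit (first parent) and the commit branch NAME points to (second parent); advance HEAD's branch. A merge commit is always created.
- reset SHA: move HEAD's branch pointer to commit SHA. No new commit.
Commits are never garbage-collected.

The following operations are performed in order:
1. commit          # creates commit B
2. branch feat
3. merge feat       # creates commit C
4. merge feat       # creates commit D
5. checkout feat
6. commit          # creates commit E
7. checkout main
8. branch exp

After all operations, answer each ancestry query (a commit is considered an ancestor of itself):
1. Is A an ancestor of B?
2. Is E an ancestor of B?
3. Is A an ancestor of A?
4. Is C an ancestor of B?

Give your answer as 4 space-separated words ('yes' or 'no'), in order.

Answer: yes no yes no

Derivation:
After op 1 (commit): HEAD=main@B [main=B]
After op 2 (branch): HEAD=main@B [feat=B main=B]
After op 3 (merge): HEAD=main@C [feat=B main=C]
After op 4 (merge): HEAD=main@D [feat=B main=D]
After op 5 (checkout): HEAD=feat@B [feat=B main=D]
After op 6 (commit): HEAD=feat@E [feat=E main=D]
After op 7 (checkout): HEAD=main@D [feat=E main=D]
After op 8 (branch): HEAD=main@D [exp=D feat=E main=D]
ancestors(B) = {A,B}; A in? yes
ancestors(B) = {A,B}; E in? no
ancestors(A) = {A}; A in? yes
ancestors(B) = {A,B}; C in? no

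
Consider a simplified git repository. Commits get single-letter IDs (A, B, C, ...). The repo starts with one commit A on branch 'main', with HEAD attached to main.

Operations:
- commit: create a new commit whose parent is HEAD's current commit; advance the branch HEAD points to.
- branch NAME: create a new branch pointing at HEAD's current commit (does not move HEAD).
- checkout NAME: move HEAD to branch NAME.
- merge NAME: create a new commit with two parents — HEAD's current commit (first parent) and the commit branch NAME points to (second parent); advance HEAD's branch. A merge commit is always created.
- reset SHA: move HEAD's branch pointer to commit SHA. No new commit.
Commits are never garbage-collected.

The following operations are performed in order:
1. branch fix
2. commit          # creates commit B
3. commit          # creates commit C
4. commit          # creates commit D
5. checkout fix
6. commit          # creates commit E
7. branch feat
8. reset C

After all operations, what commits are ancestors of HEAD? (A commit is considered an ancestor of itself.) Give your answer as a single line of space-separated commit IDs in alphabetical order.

After op 1 (branch): HEAD=main@A [fix=A main=A]
After op 2 (commit): HEAD=main@B [fix=A main=B]
After op 3 (commit): HEAD=main@C [fix=A main=C]
After op 4 (commit): HEAD=main@D [fix=A main=D]
After op 5 (checkout): HEAD=fix@A [fix=A main=D]
After op 6 (commit): HEAD=fix@E [fix=E main=D]
After op 7 (branch): HEAD=fix@E [feat=E fix=E main=D]
After op 8 (reset): HEAD=fix@C [feat=E fix=C main=D]

Answer: A B C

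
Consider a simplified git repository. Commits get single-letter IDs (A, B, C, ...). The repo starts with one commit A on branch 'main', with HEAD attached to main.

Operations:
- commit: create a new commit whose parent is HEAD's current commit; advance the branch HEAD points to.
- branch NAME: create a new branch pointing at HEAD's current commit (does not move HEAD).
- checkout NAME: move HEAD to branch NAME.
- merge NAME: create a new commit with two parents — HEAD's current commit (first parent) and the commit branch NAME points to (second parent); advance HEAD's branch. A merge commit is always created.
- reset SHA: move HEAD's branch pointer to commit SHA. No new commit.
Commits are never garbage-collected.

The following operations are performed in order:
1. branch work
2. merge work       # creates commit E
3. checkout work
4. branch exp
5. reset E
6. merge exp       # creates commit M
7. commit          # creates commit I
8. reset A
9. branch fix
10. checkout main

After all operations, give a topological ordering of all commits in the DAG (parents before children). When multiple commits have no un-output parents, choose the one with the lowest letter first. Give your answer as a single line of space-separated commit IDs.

After op 1 (branch): HEAD=main@A [main=A work=A]
After op 2 (merge): HEAD=main@E [main=E work=A]
After op 3 (checkout): HEAD=work@A [main=E work=A]
After op 4 (branch): HEAD=work@A [exp=A main=E work=A]
After op 5 (reset): HEAD=work@E [exp=A main=E work=E]
After op 6 (merge): HEAD=work@M [exp=A main=E work=M]
After op 7 (commit): HEAD=work@I [exp=A main=E work=I]
After op 8 (reset): HEAD=work@A [exp=A main=E work=A]
After op 9 (branch): HEAD=work@A [exp=A fix=A main=E work=A]
After op 10 (checkout): HEAD=main@E [exp=A fix=A main=E work=A]
commit A: parents=[]
commit E: parents=['A', 'A']
commit I: parents=['M']
commit M: parents=['E', 'A']

Answer: A E M I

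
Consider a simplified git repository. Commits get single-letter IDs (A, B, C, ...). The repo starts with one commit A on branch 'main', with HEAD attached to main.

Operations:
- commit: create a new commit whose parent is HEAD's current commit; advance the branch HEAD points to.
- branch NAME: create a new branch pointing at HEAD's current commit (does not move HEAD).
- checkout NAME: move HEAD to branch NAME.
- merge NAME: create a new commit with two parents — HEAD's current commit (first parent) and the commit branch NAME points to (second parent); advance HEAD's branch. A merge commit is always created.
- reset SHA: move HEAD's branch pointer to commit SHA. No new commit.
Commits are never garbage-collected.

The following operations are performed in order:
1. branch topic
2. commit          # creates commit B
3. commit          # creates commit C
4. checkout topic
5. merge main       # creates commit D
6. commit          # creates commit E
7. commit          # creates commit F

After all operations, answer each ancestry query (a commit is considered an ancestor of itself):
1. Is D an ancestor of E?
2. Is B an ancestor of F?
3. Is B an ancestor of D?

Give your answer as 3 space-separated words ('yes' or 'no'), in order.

After op 1 (branch): HEAD=main@A [main=A topic=A]
After op 2 (commit): HEAD=main@B [main=B topic=A]
After op 3 (commit): HEAD=main@C [main=C topic=A]
After op 4 (checkout): HEAD=topic@A [main=C topic=A]
After op 5 (merge): HEAD=topic@D [main=C topic=D]
After op 6 (commit): HEAD=topic@E [main=C topic=E]
After op 7 (commit): HEAD=topic@F [main=C topic=F]
ancestors(E) = {A,B,C,D,E}; D in? yes
ancestors(F) = {A,B,C,D,E,F}; B in? yes
ancestors(D) = {A,B,C,D}; B in? yes

Answer: yes yes yes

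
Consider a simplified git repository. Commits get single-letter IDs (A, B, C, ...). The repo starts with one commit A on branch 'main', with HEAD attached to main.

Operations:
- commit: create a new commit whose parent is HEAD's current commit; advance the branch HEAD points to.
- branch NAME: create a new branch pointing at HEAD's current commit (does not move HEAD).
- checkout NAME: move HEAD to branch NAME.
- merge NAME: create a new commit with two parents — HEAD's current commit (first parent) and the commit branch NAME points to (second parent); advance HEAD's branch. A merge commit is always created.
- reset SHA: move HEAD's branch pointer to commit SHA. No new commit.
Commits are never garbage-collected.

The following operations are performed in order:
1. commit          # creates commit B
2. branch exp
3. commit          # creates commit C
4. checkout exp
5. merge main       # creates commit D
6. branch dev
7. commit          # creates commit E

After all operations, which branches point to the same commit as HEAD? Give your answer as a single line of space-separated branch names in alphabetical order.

After op 1 (commit): HEAD=main@B [main=B]
After op 2 (branch): HEAD=main@B [exp=B main=B]
After op 3 (commit): HEAD=main@C [exp=B main=C]
After op 4 (checkout): HEAD=exp@B [exp=B main=C]
After op 5 (merge): HEAD=exp@D [exp=D main=C]
After op 6 (branch): HEAD=exp@D [dev=D exp=D main=C]
After op 7 (commit): HEAD=exp@E [dev=D exp=E main=C]

Answer: exp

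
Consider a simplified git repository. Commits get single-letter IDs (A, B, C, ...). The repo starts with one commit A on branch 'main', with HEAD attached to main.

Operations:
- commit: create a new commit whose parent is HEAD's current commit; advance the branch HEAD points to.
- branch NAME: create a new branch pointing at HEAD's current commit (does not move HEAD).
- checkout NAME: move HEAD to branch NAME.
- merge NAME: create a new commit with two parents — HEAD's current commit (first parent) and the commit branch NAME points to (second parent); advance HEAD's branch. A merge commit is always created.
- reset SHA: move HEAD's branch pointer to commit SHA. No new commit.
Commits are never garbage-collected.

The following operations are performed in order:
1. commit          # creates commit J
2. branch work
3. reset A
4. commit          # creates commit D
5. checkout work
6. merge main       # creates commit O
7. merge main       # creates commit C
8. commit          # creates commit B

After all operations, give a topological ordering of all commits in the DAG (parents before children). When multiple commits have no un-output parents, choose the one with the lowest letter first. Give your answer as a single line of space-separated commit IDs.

Answer: A D J O C B

Derivation:
After op 1 (commit): HEAD=main@J [main=J]
After op 2 (branch): HEAD=main@J [main=J work=J]
After op 3 (reset): HEAD=main@A [main=A work=J]
After op 4 (commit): HEAD=main@D [main=D work=J]
After op 5 (checkout): HEAD=work@J [main=D work=J]
After op 6 (merge): HEAD=work@O [main=D work=O]
After op 7 (merge): HEAD=work@C [main=D work=C]
After op 8 (commit): HEAD=work@B [main=D work=B]
commit A: parents=[]
commit B: parents=['C']
commit C: parents=['O', 'D']
commit D: parents=['A']
commit J: parents=['A']
commit O: parents=['J', 'D']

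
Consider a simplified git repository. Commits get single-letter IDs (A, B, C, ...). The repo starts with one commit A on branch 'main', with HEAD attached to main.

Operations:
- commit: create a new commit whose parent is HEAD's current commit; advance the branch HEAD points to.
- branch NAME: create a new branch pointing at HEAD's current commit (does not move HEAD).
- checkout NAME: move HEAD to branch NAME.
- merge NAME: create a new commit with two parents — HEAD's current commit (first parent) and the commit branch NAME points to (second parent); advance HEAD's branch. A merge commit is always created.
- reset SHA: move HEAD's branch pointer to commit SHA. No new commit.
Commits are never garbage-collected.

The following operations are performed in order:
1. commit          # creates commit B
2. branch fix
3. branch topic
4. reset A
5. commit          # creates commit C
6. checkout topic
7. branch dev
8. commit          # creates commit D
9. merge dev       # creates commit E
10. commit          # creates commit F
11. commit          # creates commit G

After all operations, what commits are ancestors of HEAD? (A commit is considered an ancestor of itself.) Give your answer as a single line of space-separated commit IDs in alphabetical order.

After op 1 (commit): HEAD=main@B [main=B]
After op 2 (branch): HEAD=main@B [fix=B main=B]
After op 3 (branch): HEAD=main@B [fix=B main=B topic=B]
After op 4 (reset): HEAD=main@A [fix=B main=A topic=B]
After op 5 (commit): HEAD=main@C [fix=B main=C topic=B]
After op 6 (checkout): HEAD=topic@B [fix=B main=C topic=B]
After op 7 (branch): HEAD=topic@B [dev=B fix=B main=C topic=B]
After op 8 (commit): HEAD=topic@D [dev=B fix=B main=C topic=D]
After op 9 (merge): HEAD=topic@E [dev=B fix=B main=C topic=E]
After op 10 (commit): HEAD=topic@F [dev=B fix=B main=C topic=F]
After op 11 (commit): HEAD=topic@G [dev=B fix=B main=C topic=G]

Answer: A B D E F G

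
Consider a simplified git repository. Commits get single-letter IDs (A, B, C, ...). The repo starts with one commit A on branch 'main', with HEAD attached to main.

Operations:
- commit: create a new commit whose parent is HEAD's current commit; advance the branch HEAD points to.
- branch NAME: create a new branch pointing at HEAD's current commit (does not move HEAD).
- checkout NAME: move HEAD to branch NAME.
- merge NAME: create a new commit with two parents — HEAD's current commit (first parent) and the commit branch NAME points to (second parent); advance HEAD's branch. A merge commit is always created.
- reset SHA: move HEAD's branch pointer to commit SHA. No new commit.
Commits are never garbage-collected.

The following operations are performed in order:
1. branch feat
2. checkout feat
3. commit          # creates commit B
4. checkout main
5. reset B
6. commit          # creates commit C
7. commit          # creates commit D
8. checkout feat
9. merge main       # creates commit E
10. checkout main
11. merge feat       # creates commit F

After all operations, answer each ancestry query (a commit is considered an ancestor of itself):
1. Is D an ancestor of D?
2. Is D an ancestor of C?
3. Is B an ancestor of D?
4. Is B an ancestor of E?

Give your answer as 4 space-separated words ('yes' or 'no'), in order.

After op 1 (branch): HEAD=main@A [feat=A main=A]
After op 2 (checkout): HEAD=feat@A [feat=A main=A]
After op 3 (commit): HEAD=feat@B [feat=B main=A]
After op 4 (checkout): HEAD=main@A [feat=B main=A]
After op 5 (reset): HEAD=main@B [feat=B main=B]
After op 6 (commit): HEAD=main@C [feat=B main=C]
After op 7 (commit): HEAD=main@D [feat=B main=D]
After op 8 (checkout): HEAD=feat@B [feat=B main=D]
After op 9 (merge): HEAD=feat@E [feat=E main=D]
After op 10 (checkout): HEAD=main@D [feat=E main=D]
After op 11 (merge): HEAD=main@F [feat=E main=F]
ancestors(D) = {A,B,C,D}; D in? yes
ancestors(C) = {A,B,C}; D in? no
ancestors(D) = {A,B,C,D}; B in? yes
ancestors(E) = {A,B,C,D,E}; B in? yes

Answer: yes no yes yes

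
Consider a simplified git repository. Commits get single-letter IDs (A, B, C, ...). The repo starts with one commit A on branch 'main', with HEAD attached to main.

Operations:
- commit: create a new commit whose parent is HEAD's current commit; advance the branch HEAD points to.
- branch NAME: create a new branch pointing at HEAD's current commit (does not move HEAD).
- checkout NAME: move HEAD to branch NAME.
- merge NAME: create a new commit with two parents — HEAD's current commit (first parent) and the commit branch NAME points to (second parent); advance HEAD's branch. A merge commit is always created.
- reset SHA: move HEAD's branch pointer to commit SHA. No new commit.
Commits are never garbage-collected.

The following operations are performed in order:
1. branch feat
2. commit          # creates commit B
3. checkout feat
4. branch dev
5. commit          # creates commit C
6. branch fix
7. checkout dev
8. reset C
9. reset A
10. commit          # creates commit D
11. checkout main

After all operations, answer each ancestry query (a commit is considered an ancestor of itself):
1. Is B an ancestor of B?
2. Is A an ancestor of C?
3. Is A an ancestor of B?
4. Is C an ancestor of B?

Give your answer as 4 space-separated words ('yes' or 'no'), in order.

Answer: yes yes yes no

Derivation:
After op 1 (branch): HEAD=main@A [feat=A main=A]
After op 2 (commit): HEAD=main@B [feat=A main=B]
After op 3 (checkout): HEAD=feat@A [feat=A main=B]
After op 4 (branch): HEAD=feat@A [dev=A feat=A main=B]
After op 5 (commit): HEAD=feat@C [dev=A feat=C main=B]
After op 6 (branch): HEAD=feat@C [dev=A feat=C fix=C main=B]
After op 7 (checkout): HEAD=dev@A [dev=A feat=C fix=C main=B]
After op 8 (reset): HEAD=dev@C [dev=C feat=C fix=C main=B]
After op 9 (reset): HEAD=dev@A [dev=A feat=C fix=C main=B]
After op 10 (commit): HEAD=dev@D [dev=D feat=C fix=C main=B]
After op 11 (checkout): HEAD=main@B [dev=D feat=C fix=C main=B]
ancestors(B) = {A,B}; B in? yes
ancestors(C) = {A,C}; A in? yes
ancestors(B) = {A,B}; A in? yes
ancestors(B) = {A,B}; C in? no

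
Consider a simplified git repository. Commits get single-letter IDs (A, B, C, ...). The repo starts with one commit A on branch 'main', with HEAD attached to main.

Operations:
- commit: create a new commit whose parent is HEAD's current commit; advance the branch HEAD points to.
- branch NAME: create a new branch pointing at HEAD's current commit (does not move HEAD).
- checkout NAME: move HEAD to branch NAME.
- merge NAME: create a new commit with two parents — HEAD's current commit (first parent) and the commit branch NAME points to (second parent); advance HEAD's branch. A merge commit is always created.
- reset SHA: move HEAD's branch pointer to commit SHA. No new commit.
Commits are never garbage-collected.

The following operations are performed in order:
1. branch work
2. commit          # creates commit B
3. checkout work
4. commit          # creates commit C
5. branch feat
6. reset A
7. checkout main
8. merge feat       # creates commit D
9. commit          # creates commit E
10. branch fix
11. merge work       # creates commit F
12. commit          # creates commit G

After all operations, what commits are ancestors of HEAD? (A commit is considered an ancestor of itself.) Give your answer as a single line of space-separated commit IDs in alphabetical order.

Answer: A B C D E F G

Derivation:
After op 1 (branch): HEAD=main@A [main=A work=A]
After op 2 (commit): HEAD=main@B [main=B work=A]
After op 3 (checkout): HEAD=work@A [main=B work=A]
After op 4 (commit): HEAD=work@C [main=B work=C]
After op 5 (branch): HEAD=work@C [feat=C main=B work=C]
After op 6 (reset): HEAD=work@A [feat=C main=B work=A]
After op 7 (checkout): HEAD=main@B [feat=C main=B work=A]
After op 8 (merge): HEAD=main@D [feat=C main=D work=A]
After op 9 (commit): HEAD=main@E [feat=C main=E work=A]
After op 10 (branch): HEAD=main@E [feat=C fix=E main=E work=A]
After op 11 (merge): HEAD=main@F [feat=C fix=E main=F work=A]
After op 12 (commit): HEAD=main@G [feat=C fix=E main=G work=A]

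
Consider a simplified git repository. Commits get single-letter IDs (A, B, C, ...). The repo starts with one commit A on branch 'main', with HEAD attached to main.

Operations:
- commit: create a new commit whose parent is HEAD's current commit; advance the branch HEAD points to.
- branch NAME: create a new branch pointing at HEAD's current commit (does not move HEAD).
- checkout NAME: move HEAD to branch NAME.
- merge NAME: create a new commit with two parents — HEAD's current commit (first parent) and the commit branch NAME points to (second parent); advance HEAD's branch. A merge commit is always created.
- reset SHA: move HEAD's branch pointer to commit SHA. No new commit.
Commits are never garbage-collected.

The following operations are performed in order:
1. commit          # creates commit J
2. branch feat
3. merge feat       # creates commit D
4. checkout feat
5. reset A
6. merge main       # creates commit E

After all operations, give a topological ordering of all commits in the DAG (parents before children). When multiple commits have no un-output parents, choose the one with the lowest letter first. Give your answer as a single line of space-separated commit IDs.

After op 1 (commit): HEAD=main@J [main=J]
After op 2 (branch): HEAD=main@J [feat=J main=J]
After op 3 (merge): HEAD=main@D [feat=J main=D]
After op 4 (checkout): HEAD=feat@J [feat=J main=D]
After op 5 (reset): HEAD=feat@A [feat=A main=D]
After op 6 (merge): HEAD=feat@E [feat=E main=D]
commit A: parents=[]
commit D: parents=['J', 'J']
commit E: parents=['A', 'D']
commit J: parents=['A']

Answer: A J D E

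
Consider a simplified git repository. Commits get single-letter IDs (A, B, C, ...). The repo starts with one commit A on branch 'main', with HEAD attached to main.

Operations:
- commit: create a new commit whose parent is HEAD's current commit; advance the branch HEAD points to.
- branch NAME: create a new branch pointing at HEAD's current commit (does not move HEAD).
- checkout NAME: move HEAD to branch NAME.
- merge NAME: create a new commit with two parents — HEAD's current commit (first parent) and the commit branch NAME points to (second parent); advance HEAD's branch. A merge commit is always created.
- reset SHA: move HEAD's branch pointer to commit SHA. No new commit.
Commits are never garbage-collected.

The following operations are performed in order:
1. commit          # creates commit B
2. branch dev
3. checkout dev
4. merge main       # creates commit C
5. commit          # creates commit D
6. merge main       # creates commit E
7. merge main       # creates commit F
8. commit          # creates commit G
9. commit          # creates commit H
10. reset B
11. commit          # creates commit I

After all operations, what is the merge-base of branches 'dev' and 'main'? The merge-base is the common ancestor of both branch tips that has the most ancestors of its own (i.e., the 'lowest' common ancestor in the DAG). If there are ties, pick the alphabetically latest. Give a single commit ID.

After op 1 (commit): HEAD=main@B [main=B]
After op 2 (branch): HEAD=main@B [dev=B main=B]
After op 3 (checkout): HEAD=dev@B [dev=B main=B]
After op 4 (merge): HEAD=dev@C [dev=C main=B]
After op 5 (commit): HEAD=dev@D [dev=D main=B]
After op 6 (merge): HEAD=dev@E [dev=E main=B]
After op 7 (merge): HEAD=dev@F [dev=F main=B]
After op 8 (commit): HEAD=dev@G [dev=G main=B]
After op 9 (commit): HEAD=dev@H [dev=H main=B]
After op 10 (reset): HEAD=dev@B [dev=B main=B]
After op 11 (commit): HEAD=dev@I [dev=I main=B]
ancestors(dev=I): ['A', 'B', 'I']
ancestors(main=B): ['A', 'B']
common: ['A', 'B']

Answer: B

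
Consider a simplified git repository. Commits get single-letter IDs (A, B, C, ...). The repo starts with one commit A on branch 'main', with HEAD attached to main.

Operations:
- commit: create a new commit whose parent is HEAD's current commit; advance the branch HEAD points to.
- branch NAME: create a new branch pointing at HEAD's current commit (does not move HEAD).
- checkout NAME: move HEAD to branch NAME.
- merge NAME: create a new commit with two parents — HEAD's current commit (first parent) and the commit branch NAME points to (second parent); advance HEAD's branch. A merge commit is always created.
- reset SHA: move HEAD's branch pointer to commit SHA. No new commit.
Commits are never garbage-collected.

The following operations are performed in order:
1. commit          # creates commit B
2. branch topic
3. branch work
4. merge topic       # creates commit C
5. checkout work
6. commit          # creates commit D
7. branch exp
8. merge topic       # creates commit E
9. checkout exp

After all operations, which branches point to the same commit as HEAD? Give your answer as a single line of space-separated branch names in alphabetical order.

Answer: exp

Derivation:
After op 1 (commit): HEAD=main@B [main=B]
After op 2 (branch): HEAD=main@B [main=B topic=B]
After op 3 (branch): HEAD=main@B [main=B topic=B work=B]
After op 4 (merge): HEAD=main@C [main=C topic=B work=B]
After op 5 (checkout): HEAD=work@B [main=C topic=B work=B]
After op 6 (commit): HEAD=work@D [main=C topic=B work=D]
After op 7 (branch): HEAD=work@D [exp=D main=C topic=B work=D]
After op 8 (merge): HEAD=work@E [exp=D main=C topic=B work=E]
After op 9 (checkout): HEAD=exp@D [exp=D main=C topic=B work=E]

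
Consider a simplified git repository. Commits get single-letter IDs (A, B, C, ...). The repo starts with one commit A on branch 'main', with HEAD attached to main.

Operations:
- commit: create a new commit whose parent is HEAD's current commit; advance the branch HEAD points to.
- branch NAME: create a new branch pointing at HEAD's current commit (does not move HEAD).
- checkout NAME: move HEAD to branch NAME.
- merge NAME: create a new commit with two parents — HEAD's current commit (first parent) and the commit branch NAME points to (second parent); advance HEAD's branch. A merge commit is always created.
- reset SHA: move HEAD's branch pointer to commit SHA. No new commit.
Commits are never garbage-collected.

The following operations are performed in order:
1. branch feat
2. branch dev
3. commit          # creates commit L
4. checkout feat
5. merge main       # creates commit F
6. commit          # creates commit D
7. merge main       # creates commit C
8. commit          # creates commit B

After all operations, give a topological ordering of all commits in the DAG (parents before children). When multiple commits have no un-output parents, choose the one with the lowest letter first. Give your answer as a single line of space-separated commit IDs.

After op 1 (branch): HEAD=main@A [feat=A main=A]
After op 2 (branch): HEAD=main@A [dev=A feat=A main=A]
After op 3 (commit): HEAD=main@L [dev=A feat=A main=L]
After op 4 (checkout): HEAD=feat@A [dev=A feat=A main=L]
After op 5 (merge): HEAD=feat@F [dev=A feat=F main=L]
After op 6 (commit): HEAD=feat@D [dev=A feat=D main=L]
After op 7 (merge): HEAD=feat@C [dev=A feat=C main=L]
After op 8 (commit): HEAD=feat@B [dev=A feat=B main=L]
commit A: parents=[]
commit B: parents=['C']
commit C: parents=['D', 'L']
commit D: parents=['F']
commit F: parents=['A', 'L']
commit L: parents=['A']

Answer: A L F D C B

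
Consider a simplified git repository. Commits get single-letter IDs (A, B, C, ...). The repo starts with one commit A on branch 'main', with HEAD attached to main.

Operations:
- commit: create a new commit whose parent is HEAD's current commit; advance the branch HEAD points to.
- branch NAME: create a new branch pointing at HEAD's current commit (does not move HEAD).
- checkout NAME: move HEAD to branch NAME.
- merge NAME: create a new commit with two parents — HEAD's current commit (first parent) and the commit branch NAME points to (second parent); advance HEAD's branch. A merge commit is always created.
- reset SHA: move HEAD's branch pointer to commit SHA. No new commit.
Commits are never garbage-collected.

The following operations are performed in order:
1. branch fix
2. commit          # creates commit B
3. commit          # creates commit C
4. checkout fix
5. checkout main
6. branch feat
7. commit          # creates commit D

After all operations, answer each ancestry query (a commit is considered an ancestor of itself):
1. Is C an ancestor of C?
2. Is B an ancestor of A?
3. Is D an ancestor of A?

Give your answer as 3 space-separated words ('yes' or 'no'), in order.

Answer: yes no no

Derivation:
After op 1 (branch): HEAD=main@A [fix=A main=A]
After op 2 (commit): HEAD=main@B [fix=A main=B]
After op 3 (commit): HEAD=main@C [fix=A main=C]
After op 4 (checkout): HEAD=fix@A [fix=A main=C]
After op 5 (checkout): HEAD=main@C [fix=A main=C]
After op 6 (branch): HEAD=main@C [feat=C fix=A main=C]
After op 7 (commit): HEAD=main@D [feat=C fix=A main=D]
ancestors(C) = {A,B,C}; C in? yes
ancestors(A) = {A}; B in? no
ancestors(A) = {A}; D in? no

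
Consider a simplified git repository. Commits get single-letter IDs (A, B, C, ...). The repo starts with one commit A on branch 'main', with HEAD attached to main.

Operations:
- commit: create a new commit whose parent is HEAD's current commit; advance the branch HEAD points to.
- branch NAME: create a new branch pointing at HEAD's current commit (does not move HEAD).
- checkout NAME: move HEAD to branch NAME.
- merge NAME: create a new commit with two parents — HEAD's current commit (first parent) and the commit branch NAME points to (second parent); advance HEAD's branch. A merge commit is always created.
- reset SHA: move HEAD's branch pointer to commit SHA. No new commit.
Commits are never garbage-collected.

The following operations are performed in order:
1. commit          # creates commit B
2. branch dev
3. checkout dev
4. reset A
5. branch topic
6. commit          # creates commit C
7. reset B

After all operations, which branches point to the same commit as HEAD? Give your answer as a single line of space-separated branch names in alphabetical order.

After op 1 (commit): HEAD=main@B [main=B]
After op 2 (branch): HEAD=main@B [dev=B main=B]
After op 3 (checkout): HEAD=dev@B [dev=B main=B]
After op 4 (reset): HEAD=dev@A [dev=A main=B]
After op 5 (branch): HEAD=dev@A [dev=A main=B topic=A]
After op 6 (commit): HEAD=dev@C [dev=C main=B topic=A]
After op 7 (reset): HEAD=dev@B [dev=B main=B topic=A]

Answer: dev main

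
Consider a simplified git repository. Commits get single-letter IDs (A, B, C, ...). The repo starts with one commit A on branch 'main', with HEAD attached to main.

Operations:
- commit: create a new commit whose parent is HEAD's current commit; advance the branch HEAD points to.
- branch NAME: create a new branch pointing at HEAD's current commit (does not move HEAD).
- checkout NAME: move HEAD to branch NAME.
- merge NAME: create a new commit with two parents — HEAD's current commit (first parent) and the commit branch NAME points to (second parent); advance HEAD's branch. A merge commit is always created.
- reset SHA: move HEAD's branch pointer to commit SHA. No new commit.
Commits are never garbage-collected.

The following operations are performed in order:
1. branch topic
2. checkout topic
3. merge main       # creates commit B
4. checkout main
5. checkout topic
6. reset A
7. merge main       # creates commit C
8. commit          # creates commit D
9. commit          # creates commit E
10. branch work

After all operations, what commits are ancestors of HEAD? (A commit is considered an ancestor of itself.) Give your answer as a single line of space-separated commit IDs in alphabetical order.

Answer: A C D E

Derivation:
After op 1 (branch): HEAD=main@A [main=A topic=A]
After op 2 (checkout): HEAD=topic@A [main=A topic=A]
After op 3 (merge): HEAD=topic@B [main=A topic=B]
After op 4 (checkout): HEAD=main@A [main=A topic=B]
After op 5 (checkout): HEAD=topic@B [main=A topic=B]
After op 6 (reset): HEAD=topic@A [main=A topic=A]
After op 7 (merge): HEAD=topic@C [main=A topic=C]
After op 8 (commit): HEAD=topic@D [main=A topic=D]
After op 9 (commit): HEAD=topic@E [main=A topic=E]
After op 10 (branch): HEAD=topic@E [main=A topic=E work=E]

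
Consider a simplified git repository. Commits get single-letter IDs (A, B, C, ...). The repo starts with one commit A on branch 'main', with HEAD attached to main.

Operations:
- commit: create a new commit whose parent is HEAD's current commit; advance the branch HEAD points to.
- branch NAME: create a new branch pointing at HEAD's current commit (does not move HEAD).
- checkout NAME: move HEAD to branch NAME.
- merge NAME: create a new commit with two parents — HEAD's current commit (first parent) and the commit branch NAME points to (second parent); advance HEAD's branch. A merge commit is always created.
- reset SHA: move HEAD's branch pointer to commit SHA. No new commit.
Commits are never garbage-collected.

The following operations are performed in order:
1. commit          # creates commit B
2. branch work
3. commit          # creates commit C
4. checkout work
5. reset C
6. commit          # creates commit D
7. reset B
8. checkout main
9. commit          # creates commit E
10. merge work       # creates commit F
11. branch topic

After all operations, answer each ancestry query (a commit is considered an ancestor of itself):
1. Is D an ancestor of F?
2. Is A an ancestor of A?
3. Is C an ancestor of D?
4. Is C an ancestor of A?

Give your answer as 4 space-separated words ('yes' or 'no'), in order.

After op 1 (commit): HEAD=main@B [main=B]
After op 2 (branch): HEAD=main@B [main=B work=B]
After op 3 (commit): HEAD=main@C [main=C work=B]
After op 4 (checkout): HEAD=work@B [main=C work=B]
After op 5 (reset): HEAD=work@C [main=C work=C]
After op 6 (commit): HEAD=work@D [main=C work=D]
After op 7 (reset): HEAD=work@B [main=C work=B]
After op 8 (checkout): HEAD=main@C [main=C work=B]
After op 9 (commit): HEAD=main@E [main=E work=B]
After op 10 (merge): HEAD=main@F [main=F work=B]
After op 11 (branch): HEAD=main@F [main=F topic=F work=B]
ancestors(F) = {A,B,C,E,F}; D in? no
ancestors(A) = {A}; A in? yes
ancestors(D) = {A,B,C,D}; C in? yes
ancestors(A) = {A}; C in? no

Answer: no yes yes no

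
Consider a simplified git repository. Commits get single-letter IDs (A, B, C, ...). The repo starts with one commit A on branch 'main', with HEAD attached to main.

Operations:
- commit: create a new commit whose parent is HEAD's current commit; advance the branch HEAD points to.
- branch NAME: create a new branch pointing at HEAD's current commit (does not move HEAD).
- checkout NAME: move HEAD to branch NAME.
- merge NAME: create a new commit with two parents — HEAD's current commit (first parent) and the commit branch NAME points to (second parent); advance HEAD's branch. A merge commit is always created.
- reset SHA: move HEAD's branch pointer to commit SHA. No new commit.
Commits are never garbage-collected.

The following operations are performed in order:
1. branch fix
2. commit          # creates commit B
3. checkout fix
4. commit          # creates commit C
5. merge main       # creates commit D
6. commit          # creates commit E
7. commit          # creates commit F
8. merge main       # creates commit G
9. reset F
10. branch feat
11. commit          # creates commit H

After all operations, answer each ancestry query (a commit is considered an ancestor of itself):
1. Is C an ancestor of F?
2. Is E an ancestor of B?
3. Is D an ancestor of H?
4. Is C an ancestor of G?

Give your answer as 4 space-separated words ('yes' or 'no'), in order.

Answer: yes no yes yes

Derivation:
After op 1 (branch): HEAD=main@A [fix=A main=A]
After op 2 (commit): HEAD=main@B [fix=A main=B]
After op 3 (checkout): HEAD=fix@A [fix=A main=B]
After op 4 (commit): HEAD=fix@C [fix=C main=B]
After op 5 (merge): HEAD=fix@D [fix=D main=B]
After op 6 (commit): HEAD=fix@E [fix=E main=B]
After op 7 (commit): HEAD=fix@F [fix=F main=B]
After op 8 (merge): HEAD=fix@G [fix=G main=B]
After op 9 (reset): HEAD=fix@F [fix=F main=B]
After op 10 (branch): HEAD=fix@F [feat=F fix=F main=B]
After op 11 (commit): HEAD=fix@H [feat=F fix=H main=B]
ancestors(F) = {A,B,C,D,E,F}; C in? yes
ancestors(B) = {A,B}; E in? no
ancestors(H) = {A,B,C,D,E,F,H}; D in? yes
ancestors(G) = {A,B,C,D,E,F,G}; C in? yes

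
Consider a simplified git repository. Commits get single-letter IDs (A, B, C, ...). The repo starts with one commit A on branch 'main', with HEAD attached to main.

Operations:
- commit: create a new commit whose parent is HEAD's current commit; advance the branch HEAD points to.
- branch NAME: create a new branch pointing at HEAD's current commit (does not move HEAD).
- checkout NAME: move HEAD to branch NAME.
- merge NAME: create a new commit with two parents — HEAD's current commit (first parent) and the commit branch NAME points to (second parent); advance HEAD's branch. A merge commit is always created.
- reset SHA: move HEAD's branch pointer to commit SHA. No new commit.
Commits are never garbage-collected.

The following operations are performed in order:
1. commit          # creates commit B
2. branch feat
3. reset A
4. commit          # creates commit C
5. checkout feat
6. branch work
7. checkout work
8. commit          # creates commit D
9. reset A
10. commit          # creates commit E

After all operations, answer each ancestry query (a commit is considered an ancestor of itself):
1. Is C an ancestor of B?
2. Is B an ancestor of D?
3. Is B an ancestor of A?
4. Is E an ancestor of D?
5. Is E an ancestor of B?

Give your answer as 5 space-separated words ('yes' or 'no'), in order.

After op 1 (commit): HEAD=main@B [main=B]
After op 2 (branch): HEAD=main@B [feat=B main=B]
After op 3 (reset): HEAD=main@A [feat=B main=A]
After op 4 (commit): HEAD=main@C [feat=B main=C]
After op 5 (checkout): HEAD=feat@B [feat=B main=C]
After op 6 (branch): HEAD=feat@B [feat=B main=C work=B]
After op 7 (checkout): HEAD=work@B [feat=B main=C work=B]
After op 8 (commit): HEAD=work@D [feat=B main=C work=D]
After op 9 (reset): HEAD=work@A [feat=B main=C work=A]
After op 10 (commit): HEAD=work@E [feat=B main=C work=E]
ancestors(B) = {A,B}; C in? no
ancestors(D) = {A,B,D}; B in? yes
ancestors(A) = {A}; B in? no
ancestors(D) = {A,B,D}; E in? no
ancestors(B) = {A,B}; E in? no

Answer: no yes no no no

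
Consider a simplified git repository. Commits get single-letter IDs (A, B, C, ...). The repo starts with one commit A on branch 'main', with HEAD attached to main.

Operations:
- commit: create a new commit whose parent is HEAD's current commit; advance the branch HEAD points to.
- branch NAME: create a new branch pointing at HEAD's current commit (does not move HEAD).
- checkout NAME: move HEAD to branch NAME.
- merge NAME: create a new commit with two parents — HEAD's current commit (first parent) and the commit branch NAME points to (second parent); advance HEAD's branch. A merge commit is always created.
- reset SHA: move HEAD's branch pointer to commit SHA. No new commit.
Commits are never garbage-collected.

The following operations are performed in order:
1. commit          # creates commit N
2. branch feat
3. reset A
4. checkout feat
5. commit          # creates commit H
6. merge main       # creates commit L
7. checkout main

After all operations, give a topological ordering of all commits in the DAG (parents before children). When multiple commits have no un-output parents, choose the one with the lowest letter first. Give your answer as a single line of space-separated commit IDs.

Answer: A N H L

Derivation:
After op 1 (commit): HEAD=main@N [main=N]
After op 2 (branch): HEAD=main@N [feat=N main=N]
After op 3 (reset): HEAD=main@A [feat=N main=A]
After op 4 (checkout): HEAD=feat@N [feat=N main=A]
After op 5 (commit): HEAD=feat@H [feat=H main=A]
After op 6 (merge): HEAD=feat@L [feat=L main=A]
After op 7 (checkout): HEAD=main@A [feat=L main=A]
commit A: parents=[]
commit H: parents=['N']
commit L: parents=['H', 'A']
commit N: parents=['A']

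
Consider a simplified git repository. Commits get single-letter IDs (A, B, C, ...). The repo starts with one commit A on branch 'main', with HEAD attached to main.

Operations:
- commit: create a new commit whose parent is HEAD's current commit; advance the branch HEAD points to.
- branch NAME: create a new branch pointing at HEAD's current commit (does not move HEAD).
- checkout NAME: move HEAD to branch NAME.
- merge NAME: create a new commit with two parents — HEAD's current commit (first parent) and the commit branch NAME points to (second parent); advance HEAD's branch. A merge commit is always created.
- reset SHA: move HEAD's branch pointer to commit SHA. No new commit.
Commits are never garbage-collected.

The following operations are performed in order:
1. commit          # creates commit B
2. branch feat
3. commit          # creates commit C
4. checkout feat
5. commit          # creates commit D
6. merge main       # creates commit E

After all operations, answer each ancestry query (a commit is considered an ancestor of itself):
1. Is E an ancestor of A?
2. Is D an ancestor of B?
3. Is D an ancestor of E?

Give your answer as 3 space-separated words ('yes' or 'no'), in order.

After op 1 (commit): HEAD=main@B [main=B]
After op 2 (branch): HEAD=main@B [feat=B main=B]
After op 3 (commit): HEAD=main@C [feat=B main=C]
After op 4 (checkout): HEAD=feat@B [feat=B main=C]
After op 5 (commit): HEAD=feat@D [feat=D main=C]
After op 6 (merge): HEAD=feat@E [feat=E main=C]
ancestors(A) = {A}; E in? no
ancestors(B) = {A,B}; D in? no
ancestors(E) = {A,B,C,D,E}; D in? yes

Answer: no no yes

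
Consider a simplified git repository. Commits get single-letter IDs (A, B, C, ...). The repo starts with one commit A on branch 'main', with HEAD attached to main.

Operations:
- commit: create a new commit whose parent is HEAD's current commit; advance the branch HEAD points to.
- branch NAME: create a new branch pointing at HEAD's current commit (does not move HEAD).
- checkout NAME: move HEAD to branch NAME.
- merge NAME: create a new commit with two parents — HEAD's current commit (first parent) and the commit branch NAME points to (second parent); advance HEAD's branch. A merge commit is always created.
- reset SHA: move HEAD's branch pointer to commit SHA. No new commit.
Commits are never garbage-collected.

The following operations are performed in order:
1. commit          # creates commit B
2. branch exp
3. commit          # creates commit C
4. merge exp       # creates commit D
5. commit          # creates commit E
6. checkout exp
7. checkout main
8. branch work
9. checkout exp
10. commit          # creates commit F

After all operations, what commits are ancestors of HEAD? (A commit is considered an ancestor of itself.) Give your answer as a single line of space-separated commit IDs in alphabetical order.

Answer: A B F

Derivation:
After op 1 (commit): HEAD=main@B [main=B]
After op 2 (branch): HEAD=main@B [exp=B main=B]
After op 3 (commit): HEAD=main@C [exp=B main=C]
After op 4 (merge): HEAD=main@D [exp=B main=D]
After op 5 (commit): HEAD=main@E [exp=B main=E]
After op 6 (checkout): HEAD=exp@B [exp=B main=E]
After op 7 (checkout): HEAD=main@E [exp=B main=E]
After op 8 (branch): HEAD=main@E [exp=B main=E work=E]
After op 9 (checkout): HEAD=exp@B [exp=B main=E work=E]
After op 10 (commit): HEAD=exp@F [exp=F main=E work=E]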